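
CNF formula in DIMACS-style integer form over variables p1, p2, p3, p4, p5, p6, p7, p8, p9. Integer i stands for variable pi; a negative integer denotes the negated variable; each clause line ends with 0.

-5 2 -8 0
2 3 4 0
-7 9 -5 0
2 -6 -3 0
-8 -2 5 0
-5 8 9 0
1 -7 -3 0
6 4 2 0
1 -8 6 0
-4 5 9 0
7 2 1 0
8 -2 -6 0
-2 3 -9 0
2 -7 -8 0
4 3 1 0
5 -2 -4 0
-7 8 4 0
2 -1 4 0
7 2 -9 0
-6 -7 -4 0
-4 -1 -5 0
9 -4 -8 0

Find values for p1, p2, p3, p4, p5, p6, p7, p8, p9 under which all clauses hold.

p1=False, p2=True, p3=True, p4=False, p5=False, p6=False, p7=False, p8=False, p9=True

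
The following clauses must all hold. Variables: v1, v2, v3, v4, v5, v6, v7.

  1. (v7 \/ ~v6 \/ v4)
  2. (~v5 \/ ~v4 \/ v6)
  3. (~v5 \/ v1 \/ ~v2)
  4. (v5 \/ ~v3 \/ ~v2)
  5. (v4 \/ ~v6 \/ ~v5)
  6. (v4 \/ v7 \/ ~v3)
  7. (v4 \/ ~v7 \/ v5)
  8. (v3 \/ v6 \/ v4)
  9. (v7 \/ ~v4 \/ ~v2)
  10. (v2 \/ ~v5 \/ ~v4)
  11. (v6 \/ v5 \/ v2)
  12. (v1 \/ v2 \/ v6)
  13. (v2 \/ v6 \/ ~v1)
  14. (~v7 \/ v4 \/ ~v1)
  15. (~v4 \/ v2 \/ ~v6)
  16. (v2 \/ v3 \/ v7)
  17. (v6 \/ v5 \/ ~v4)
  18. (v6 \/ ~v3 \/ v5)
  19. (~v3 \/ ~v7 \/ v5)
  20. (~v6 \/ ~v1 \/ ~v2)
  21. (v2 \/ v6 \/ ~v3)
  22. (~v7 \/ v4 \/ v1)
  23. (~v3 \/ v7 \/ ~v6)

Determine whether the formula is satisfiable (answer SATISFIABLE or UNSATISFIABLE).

SATISFIABLE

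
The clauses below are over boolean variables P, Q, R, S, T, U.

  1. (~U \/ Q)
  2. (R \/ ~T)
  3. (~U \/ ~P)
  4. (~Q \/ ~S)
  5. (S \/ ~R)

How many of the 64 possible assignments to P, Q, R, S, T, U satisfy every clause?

Split on Q, then R.
  Q=1, R=1: a clause becomes empty — 0.
  Q=1, R=0: remaining (P,S,T,U) ∈ {(0,0,0,0); (0,0,0,1); (1,0,0,0)} — 3.
  Q=0, R=1: remaining (P,S,T,U) ∈ {(0,1,0,0); (0,1,1,0); (1,1,0,0); (1,1,1,0)} — 4.
  Q=0, R=0: remaining (P,S,T,U) ∈ {(0,0,0,0); (0,1,0,0); (1,0,0,0); (1,1,0,0)} — 4.
Total: 0 + 3 + 4 + 4 = 11.

11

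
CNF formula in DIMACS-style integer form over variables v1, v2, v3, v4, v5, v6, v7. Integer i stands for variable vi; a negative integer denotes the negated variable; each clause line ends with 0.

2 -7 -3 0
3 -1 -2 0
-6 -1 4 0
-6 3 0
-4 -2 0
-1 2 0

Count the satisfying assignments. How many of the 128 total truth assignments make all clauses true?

32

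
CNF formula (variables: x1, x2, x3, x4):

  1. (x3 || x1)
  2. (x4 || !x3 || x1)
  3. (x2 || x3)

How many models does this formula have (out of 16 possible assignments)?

8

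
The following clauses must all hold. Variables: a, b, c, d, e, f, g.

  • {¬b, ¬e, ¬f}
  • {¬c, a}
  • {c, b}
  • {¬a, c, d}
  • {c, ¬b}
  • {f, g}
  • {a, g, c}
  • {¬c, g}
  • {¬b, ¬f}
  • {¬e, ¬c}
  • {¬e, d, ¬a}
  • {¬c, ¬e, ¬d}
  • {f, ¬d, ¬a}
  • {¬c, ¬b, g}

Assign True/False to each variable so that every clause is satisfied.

a = 1, b = 0, c = 1, d = 0, e = 0, f = 1, g = 1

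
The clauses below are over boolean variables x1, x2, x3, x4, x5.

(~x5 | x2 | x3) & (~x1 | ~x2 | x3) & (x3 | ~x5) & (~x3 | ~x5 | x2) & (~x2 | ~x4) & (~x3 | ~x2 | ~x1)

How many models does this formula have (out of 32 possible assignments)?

Split on x2, then x3.
  x2=1, x3=1: remaining (x1,x4,x5) ∈ {(0,0,0); (0,0,1)} — 2.
  x2=1, x3=0: remaining (x1,x4,x5) ∈ {(0,0,0)} — 1.
  x2=0, x3=1: remaining (x1,x4,x5) ∈ {(0,0,0); (0,1,0); (1,0,0); (1,1,0)} — 4.
  x2=0, x3=0: remaining (x1,x4,x5) ∈ {(0,0,0); (0,1,0); (1,0,0); (1,1,0)} — 4.
Total: 2 + 1 + 4 + 4 = 11.

11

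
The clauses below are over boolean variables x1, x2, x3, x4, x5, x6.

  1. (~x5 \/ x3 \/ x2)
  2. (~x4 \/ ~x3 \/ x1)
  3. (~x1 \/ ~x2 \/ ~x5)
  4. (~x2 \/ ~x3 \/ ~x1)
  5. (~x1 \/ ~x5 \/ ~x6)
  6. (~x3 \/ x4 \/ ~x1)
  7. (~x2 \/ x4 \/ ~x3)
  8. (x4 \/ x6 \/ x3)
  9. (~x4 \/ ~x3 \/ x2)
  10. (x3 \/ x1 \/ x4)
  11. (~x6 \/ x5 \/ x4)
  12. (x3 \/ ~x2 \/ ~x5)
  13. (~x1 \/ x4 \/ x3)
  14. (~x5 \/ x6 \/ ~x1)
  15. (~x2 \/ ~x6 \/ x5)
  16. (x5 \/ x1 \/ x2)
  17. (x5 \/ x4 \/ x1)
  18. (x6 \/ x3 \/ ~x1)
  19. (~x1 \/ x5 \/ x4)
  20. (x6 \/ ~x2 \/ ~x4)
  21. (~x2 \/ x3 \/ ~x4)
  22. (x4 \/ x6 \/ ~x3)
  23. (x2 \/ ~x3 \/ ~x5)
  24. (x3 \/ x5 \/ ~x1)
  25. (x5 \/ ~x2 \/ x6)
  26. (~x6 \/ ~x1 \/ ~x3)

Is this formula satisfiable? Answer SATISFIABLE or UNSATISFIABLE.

x3 = True:
  x1 = True:
    propagation gives x2=False, x4=True; an empty clause results — contradiction.
  x1 = False:
    propagation gives x4=False, x2=False, x5=True; an empty clause results — contradiction.
x3 = False:
  x5 = True:
    propagation gives x2=True; an empty clause results — contradiction.
  x5 = False:
    propagation gives x1=False, x4=True, x2=True; an empty clause results — contradiction.
Every branch closes, so no satisfying assignment exists.

UNSATISFIABLE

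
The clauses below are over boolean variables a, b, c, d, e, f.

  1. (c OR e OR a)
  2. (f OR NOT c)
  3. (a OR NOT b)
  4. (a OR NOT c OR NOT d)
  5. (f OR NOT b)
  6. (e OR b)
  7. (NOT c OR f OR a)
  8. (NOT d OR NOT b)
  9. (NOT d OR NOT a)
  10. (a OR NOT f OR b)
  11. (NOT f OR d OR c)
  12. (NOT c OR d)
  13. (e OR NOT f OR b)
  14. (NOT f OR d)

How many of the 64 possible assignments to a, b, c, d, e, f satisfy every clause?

Satisfying assignments:
  a=F b=F c=F d=F e=T f=F
  a=F b=F c=F d=T e=T f=F
  a=T b=F c=F d=F e=T f=F
Count: 3.

3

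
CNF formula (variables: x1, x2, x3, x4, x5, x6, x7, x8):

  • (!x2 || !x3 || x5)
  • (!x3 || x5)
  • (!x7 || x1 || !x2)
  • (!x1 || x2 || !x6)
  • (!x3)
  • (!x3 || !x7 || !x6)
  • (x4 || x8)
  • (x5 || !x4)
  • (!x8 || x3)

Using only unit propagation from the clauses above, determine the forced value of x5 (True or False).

True

(!x3) stands alone — x3 = False.
From (x3 || !x8) and x3 = False: x8 = False.
(x8 || x4): since x8 = False, the clause reduces to (x4). x4 = True.
In (!x4 || x5), !x4 is now false; x5 must hold, so x5 = True.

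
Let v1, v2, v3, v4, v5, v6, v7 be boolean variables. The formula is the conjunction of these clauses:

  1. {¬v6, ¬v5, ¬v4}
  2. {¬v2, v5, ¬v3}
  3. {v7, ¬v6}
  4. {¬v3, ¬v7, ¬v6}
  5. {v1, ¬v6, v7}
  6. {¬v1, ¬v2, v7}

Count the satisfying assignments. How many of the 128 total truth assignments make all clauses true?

Split on v6, then v7.
  v6=1, v7=1: v1, v2 free; 3 ways for (v3,v4,v5) × 2^2 = 12.
  v6=1, v7=0: a clause becomes empty — 0.
  v6=0, v7=1: v1, v4 free; 7 ways for (v2,v3,v5) × 2^2 = 28.
  v6=0, v7=0: v4 free; 11 ways for (v1,v2,v3,v5) × 2^1 = 22.
Total: 12 + 0 + 28 + 22 = 62.

62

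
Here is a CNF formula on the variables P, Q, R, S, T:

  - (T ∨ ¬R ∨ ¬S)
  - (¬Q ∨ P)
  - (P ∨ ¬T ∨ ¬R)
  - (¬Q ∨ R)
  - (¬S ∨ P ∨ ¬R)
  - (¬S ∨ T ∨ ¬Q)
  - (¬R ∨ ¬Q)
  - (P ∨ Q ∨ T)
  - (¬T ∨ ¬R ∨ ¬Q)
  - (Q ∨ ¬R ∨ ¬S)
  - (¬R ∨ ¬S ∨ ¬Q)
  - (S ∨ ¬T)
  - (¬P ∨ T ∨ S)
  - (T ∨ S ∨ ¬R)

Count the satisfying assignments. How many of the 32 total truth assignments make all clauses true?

3

Satisfying assignments:
  P=0 Q=0 R=0 S=1 T=1
  P=1 Q=0 R=0 S=1 T=0
  P=1 Q=0 R=0 S=1 T=1
That's 3 in total.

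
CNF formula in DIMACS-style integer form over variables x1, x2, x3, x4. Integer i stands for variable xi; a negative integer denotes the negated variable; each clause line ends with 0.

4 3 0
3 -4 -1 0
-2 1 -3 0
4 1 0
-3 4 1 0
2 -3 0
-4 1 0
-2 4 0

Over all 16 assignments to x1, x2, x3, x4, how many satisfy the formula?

1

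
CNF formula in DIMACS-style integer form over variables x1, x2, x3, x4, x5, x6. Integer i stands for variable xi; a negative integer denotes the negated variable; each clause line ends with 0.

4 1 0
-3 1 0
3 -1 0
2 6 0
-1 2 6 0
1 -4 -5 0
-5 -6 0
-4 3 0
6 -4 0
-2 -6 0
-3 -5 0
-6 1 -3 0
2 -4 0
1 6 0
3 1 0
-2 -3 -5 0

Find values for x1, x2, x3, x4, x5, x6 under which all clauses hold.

x1=True, x2=False, x3=True, x4=False, x5=False, x6=True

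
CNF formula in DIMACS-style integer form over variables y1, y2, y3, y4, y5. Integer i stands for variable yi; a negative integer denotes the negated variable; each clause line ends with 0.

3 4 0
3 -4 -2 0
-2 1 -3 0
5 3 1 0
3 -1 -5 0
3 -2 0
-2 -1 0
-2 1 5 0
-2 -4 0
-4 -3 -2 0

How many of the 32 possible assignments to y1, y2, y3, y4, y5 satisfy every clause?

Split on y2, then y3.
  y2=1, y3=1: a clause becomes empty — 0.
  y2=1, y3=0: a clause becomes empty — 0.
  y2=0, y3=1: y1, y4, y5 free → 2^3 = 8.
  y2=0, y3=0: remaining (y1,y4,y5) ∈ {(0,1,1); (1,1,0)} — 2.
Total: 0 + 0 + 8 + 2 = 10.

10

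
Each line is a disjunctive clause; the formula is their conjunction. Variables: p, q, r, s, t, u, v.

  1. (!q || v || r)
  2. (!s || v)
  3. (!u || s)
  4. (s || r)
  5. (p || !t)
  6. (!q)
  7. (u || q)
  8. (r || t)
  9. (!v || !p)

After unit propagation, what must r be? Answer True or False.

True

Unit clause (!q) sets q = False.
(u || q) with q = False leaves only u, so u = True.
(s || !u): since u = True, the clause reduces to (s). s = True.
(v || !s): since s = True, the clause reduces to (v). v = True.
(!p || !v) with v = True leaves only !p, so p = False.
In (p || !t), p is now false; !t must hold, so t = False.
(t || r): since t = False, the clause reduces to (r). r = True.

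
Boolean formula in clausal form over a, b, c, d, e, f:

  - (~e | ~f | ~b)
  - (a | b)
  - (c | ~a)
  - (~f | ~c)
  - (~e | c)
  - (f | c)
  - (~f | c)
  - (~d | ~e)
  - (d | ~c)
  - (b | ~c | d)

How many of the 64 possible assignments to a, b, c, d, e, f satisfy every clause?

Satisfying assignments:
  a=F b=T c=T d=T e=F f=F
  a=T b=F c=T d=T e=F f=F
  a=T b=T c=T d=T e=F f=F
Count: 3.

3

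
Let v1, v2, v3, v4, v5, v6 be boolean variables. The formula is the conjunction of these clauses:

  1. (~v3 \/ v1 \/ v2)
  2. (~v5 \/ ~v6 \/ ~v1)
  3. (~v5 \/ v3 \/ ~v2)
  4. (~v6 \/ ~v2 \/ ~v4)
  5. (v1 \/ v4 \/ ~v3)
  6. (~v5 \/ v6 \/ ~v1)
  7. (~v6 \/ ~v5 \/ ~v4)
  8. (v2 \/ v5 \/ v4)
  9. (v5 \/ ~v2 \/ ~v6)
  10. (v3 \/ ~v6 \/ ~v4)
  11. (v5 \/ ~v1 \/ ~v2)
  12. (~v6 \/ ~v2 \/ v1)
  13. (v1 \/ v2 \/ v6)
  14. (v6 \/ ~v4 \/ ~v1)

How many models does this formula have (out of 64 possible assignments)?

The models are:
  v1=0 v2=0 v3=0 v4=0 v5=1 v6=1
  v1=0 v2=1 v3=0 v4=0 v5=0 v6=0
  v1=0 v2=1 v3=0 v4=1 v5=0 v6=0
  v1=0 v2=1 v3=1 v4=1 v5=0 v6=0
  v1=0 v2=1 v3=1 v4=1 v5=1 v6=0
  v1=1 v2=0 v3=1 v4=1 v5=0 v6=1
That's 6 in total.

6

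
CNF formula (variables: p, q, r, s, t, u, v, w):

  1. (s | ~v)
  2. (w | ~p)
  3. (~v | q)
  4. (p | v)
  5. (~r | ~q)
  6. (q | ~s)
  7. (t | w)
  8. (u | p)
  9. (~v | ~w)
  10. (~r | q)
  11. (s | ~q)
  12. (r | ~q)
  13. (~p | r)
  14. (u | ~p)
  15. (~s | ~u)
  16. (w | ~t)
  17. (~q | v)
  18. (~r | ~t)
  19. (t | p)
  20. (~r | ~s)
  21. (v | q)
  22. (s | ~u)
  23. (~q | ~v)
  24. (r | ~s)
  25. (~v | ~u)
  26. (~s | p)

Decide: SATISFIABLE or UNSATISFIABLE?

q = True:
  propagation gives r=False; an empty clause results — contradiction.
q = False:
  propagation gives v=False; an empty clause results — contradiction.
Every branch closes, so no satisfying assignment exists.

UNSATISFIABLE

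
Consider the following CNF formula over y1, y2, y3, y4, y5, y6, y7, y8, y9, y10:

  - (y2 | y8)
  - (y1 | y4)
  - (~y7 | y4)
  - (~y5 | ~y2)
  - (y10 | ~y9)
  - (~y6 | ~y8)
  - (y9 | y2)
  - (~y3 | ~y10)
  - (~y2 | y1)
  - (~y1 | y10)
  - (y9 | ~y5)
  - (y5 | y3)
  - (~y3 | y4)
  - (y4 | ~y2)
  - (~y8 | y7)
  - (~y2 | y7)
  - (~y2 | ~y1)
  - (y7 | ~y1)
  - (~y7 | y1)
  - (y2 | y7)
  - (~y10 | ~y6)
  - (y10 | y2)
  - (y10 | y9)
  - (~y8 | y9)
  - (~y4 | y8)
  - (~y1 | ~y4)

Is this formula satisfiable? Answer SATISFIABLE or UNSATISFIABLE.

UNSATISFIABLE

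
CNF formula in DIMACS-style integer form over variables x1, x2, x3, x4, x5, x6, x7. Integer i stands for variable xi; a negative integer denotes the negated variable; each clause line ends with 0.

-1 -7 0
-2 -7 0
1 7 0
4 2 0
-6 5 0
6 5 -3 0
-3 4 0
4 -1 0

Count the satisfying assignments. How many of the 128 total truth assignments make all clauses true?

Case analysis on x1 and x4:
  x1=T, x4=T: x2 free; 5 ways for (x3,x5,x6,x7) × 2^1 = 10.
  x1=T, x4=F: a clause becomes empty — 0.
  x1=F, x4=T: 5 of the 32 assignments to (x2,x3,x5,x6,x7) work.
  x1=F, x4=F: a clause becomes empty — 0.
Total: 10 + 0 + 5 + 0 = 15.

15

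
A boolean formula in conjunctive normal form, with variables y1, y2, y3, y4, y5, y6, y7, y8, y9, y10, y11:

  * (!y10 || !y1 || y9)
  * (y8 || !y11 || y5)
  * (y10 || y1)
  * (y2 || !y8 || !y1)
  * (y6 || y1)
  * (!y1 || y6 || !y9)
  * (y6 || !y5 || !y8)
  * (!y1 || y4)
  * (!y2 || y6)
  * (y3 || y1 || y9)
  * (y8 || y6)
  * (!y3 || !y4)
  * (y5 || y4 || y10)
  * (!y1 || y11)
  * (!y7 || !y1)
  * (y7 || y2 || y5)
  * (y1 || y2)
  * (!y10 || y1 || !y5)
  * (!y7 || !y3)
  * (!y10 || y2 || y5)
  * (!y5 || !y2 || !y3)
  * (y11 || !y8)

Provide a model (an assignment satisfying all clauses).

y1 = False, y2 = True, y3 = False, y4 = False, y5 = False, y6 = True, y7 = False, y8 = True, y9 = True, y10 = True, y11 = True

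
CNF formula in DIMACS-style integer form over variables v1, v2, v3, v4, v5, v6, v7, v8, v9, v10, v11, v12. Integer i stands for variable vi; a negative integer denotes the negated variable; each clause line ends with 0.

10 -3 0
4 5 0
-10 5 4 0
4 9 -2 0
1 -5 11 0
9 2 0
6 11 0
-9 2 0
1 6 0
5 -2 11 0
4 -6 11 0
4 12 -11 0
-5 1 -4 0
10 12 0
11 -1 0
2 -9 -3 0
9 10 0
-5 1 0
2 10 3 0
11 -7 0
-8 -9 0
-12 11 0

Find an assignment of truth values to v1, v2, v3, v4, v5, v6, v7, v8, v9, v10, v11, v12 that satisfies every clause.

v1=T, v2=T, v3=F, v4=T, v5=T, v6=F, v7=F, v8=F, v9=F, v10=T, v11=T, v12=F

v7 occurs only negated in the remaining clauses — set v7 = False.
Pure literal: v8 appears only negated; assign v8 = False.
Set v1 = True and propagate.
  then v11 is forced to True.
Try v2 = True.
The remaining clauses are satisfied by v3 = False, v4 = True, v5 = True, v6 = False, v9 = False, v10 = True, v12 = False.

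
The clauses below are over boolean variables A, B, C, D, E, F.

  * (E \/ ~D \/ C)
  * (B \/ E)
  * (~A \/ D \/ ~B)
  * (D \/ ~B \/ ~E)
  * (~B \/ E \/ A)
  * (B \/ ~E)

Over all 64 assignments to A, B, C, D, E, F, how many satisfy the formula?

10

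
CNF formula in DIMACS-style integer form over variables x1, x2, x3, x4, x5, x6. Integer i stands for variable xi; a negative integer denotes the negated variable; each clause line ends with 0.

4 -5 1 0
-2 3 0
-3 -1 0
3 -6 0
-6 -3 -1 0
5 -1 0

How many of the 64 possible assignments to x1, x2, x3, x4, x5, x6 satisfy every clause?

Case analysis on x1 and x3:
  x1=T, x3=T: a clause becomes empty — 0.
  x1=T, x3=F: remaining (x2,x4,x5,x6) ∈ {(F,F,T,F); (F,T,T,F)} — 2.
  x1=F, x3=T: x2, x6 free; 3 ways for (x4,x5) × 2^2 = 12.
  x1=F, x3=F: remaining (x2,x4,x5,x6) ∈ {(F,F,F,F); (F,T,F,F); (F,T,T,F)} — 3.
Total: 0 + 2 + 12 + 3 = 17.

17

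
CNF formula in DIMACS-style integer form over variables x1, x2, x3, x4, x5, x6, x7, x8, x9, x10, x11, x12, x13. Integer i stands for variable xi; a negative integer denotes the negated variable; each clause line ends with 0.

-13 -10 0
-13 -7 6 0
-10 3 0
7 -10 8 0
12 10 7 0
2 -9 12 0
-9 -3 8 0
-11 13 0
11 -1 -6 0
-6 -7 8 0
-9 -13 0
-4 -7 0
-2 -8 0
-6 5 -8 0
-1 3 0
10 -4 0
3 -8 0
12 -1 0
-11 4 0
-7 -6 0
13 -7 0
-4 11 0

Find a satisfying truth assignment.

x1 = F  x2 = T  x3 = T  x4 = F  x5 = T  x6 = T  x7 = F  x8 = F  x9 = F  x10 = F  x11 = F  x12 = T  x13 = F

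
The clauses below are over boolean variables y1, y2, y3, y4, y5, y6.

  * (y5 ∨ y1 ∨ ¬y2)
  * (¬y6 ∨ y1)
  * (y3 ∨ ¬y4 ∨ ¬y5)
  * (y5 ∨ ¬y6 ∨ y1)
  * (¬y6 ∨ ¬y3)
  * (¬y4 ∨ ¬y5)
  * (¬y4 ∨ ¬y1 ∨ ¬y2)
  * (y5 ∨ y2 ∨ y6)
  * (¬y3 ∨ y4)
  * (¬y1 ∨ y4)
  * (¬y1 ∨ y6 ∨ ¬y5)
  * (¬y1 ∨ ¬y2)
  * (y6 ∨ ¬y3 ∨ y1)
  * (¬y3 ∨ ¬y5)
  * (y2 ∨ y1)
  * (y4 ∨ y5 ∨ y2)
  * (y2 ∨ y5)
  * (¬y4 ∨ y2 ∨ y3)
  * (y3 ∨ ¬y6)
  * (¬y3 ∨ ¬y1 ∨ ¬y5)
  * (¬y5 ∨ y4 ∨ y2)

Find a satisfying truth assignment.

y1=False, y2=True, y3=False, y4=False, y5=True, y6=False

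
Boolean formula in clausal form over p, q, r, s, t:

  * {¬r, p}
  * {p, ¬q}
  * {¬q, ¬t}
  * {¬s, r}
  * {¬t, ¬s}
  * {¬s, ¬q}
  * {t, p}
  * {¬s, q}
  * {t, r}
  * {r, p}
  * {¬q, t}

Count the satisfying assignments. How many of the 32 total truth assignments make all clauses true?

The models are:
  p=T q=F r=F s=F t=T
  p=T q=F r=T s=F t=F
  p=T q=F r=T s=F t=T
Count: 3.

3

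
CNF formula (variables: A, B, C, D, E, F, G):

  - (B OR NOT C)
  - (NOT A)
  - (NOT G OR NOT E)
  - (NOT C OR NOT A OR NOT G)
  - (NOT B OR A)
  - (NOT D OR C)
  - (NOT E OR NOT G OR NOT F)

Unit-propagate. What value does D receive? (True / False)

False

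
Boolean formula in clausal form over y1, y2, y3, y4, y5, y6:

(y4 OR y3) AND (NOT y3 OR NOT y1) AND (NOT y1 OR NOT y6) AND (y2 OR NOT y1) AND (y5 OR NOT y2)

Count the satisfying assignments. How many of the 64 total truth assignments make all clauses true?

19

Split on y1, then y2.
  y1=T, y2=T: remaining (y3,y4,y5,y6) ∈ {(F,T,T,F)} — 1.
  y1=T, y2=F: a clause becomes empty — 0.
  y1=F, y2=T: y6 free; 3 ways for (y3,y4,y5) × 2^1 = 6.
  y1=F, y2=F: y5, y6 free; 3 ways for (y3,y4) × 2^2 = 12.
Total: 1 + 0 + 6 + 12 = 19.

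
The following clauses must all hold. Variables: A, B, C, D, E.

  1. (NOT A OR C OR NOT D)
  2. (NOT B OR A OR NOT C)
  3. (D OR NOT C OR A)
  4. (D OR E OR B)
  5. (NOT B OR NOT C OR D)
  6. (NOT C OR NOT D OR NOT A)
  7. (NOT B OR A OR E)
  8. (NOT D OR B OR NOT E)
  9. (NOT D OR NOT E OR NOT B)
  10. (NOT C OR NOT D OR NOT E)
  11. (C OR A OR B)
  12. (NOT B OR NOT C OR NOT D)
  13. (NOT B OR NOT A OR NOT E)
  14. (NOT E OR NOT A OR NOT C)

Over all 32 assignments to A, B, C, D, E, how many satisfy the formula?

4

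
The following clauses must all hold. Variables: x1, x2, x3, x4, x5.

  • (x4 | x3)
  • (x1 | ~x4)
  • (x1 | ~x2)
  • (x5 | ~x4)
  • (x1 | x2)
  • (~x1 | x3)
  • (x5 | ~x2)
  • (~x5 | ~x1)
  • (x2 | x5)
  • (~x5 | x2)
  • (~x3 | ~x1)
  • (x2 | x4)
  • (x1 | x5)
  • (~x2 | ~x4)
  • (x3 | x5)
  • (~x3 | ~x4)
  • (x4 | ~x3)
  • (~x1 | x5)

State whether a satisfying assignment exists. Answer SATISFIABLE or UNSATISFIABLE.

x1 = True:
  propagation gives x3=True; an empty clause results — contradiction.
x1 = False:
  propagation gives x4=False, x3=True; an empty clause results — contradiction.
Every branch closes, so no satisfying assignment exists.

UNSATISFIABLE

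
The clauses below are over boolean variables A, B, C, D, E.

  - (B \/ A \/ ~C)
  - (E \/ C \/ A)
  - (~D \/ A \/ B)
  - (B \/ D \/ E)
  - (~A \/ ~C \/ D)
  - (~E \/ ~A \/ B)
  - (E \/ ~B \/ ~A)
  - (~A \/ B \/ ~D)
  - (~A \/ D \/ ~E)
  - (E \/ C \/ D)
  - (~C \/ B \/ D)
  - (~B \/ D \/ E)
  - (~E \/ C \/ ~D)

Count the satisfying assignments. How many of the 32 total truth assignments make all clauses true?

Satisfying assignments:
  A=F B=F C=F D=F E=T
  A=F B=T C=F D=F E=T
  A=F B=T C=T D=F E=T
  A=F B=T C=T D=T E=F
  A=F B=T C=T D=T E=T
  A=T B=T C=T D=T E=T
Count: 6.

6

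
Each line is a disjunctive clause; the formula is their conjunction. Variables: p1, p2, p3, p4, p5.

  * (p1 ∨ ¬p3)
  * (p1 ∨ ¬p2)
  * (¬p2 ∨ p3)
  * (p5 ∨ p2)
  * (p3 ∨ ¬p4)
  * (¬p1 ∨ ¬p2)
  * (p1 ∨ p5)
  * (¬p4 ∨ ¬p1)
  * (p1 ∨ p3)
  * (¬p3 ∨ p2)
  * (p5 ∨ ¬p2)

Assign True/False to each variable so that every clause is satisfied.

p1=True  p2=False  p3=False  p4=False  p5=True

p4 occurs only negated in the remaining clauses — set p4 = False.
p5 occurs only positively in the remaining clauses — set p5 = True.
Set p1 = True and propagate.
  then p2 is forced to False.
  then p3 is forced to False.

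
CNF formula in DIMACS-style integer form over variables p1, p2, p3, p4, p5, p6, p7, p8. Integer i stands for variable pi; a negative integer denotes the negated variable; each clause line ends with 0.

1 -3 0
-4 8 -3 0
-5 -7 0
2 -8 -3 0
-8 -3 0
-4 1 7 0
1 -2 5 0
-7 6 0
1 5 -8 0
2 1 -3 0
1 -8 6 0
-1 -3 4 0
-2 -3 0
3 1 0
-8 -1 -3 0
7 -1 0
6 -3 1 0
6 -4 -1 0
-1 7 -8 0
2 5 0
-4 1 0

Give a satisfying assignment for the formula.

p1 = True, p2 = True, p3 = False, p4 = False, p5 = False, p6 = True, p7 = True, p8 = True

Check each clause:
  1. (~p3 \/ p1) — p1 is true.
  2. (~p4 \/ ~p3 \/ p8) — p8 is true.
  3. (~p7 \/ ~p5) — ~p5 is true.
  4. (p2 \/ ~p8 \/ ~p3) — p2 is true.
  5. (~p8 \/ ~p3) — ~p3 is true.
  6. (~p4 \/ p7 \/ p1) — p1 is true.
  7. (p1 \/ ~p2 \/ p5) — p1 is true.
  8. (p6 \/ ~p7) — p6 is true.
  9. (p5 \/ p1 \/ ~p8) — p1 is true.
  10. (p2 \/ ~p3 \/ p1) — p1 is true.
  11. (p1 \/ ~p8 \/ p6) — p1 is true.
  12. (~p1 \/ p4 \/ ~p3) — ~p3 is true.
  13. (~p2 \/ ~p3) — ~p3 is true.
  14. (p1 \/ p3) — p1 is true.
  15. (~p8 \/ ~p1 \/ ~p3) — ~p3 is true.
  16. (p7 \/ ~p1) — p7 is true.
  17. (~p3 \/ p6 \/ p1) — p1 is true.
  18. (~p4 \/ p6 \/ ~p1) — ~p4 is true.
  19. (p7 \/ ~p8 \/ ~p1) — p7 is true.
  20. (p2 \/ p5) — p2 is true.
  21. (~p4 \/ p1) — p1 is true.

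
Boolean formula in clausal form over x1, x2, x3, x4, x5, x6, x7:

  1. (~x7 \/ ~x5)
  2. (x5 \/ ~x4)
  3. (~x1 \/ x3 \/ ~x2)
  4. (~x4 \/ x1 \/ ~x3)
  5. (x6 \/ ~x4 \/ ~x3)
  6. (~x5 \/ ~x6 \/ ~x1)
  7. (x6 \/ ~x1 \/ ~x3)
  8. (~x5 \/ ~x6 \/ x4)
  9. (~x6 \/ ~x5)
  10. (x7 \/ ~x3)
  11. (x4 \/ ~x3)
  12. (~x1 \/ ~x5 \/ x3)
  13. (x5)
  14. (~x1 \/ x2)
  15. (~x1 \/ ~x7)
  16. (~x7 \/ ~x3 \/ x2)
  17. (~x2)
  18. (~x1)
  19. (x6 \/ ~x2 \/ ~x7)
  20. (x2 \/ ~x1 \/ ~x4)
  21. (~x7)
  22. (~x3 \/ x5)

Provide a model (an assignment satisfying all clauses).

x1=F, x2=F, x3=F, x4=F, x5=T, x6=F, x7=F

The clause (x5) is unit: x5 must be True.
Unit propagation: (~x7) forces x7 = False.
Unit propagation: (~x6) forces x6 = False.
(~x3) is a unit clause, so x3 = False.
Unit propagation: (~x1) forces x1 = False.
The clause (~x2) is unit: x2 must be False.
x4 is now unconstrained; take x4 = False.
Every clause has at least one true literal under this assignment.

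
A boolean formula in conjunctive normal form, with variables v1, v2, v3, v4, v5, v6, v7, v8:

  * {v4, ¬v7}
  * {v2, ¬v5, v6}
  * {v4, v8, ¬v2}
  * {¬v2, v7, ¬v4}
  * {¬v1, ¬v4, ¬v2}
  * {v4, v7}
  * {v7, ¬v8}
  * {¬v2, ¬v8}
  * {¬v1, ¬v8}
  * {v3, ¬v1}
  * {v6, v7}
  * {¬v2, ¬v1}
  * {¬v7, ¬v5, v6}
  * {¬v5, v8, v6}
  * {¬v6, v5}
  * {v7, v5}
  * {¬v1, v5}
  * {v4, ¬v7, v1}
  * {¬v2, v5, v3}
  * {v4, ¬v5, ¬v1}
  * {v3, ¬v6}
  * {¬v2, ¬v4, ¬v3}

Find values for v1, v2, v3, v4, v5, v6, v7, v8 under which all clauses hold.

v1=1  v2=0  v3=1  v4=1  v5=1  v6=1  v7=1  v8=0

Check each clause:
  1. {v4, ¬v7} — v4 is true.
  2. {¬v5, v6, v2} — v6 is true.
  3. {v8, v4, ¬v2} — v4 is true.
  4. {v7, ¬v2, ¬v4} — ¬v2 is true.
  5. {¬v1, ¬v4, ¬v2} — ¬v2 is true.
  6. {v4, v7} — v4 is true.
  7. {¬v8, v7} — ¬v8 is true.
  8. {¬v2, ¬v8} — ¬v8 is true.
  9. {¬v8, ¬v1} — ¬v8 is true.
  10. {¬v1, v3} — v3 is true.
  11. {v7, v6} — v6 is true.
  12. {¬v2, ¬v1} — ¬v2 is true.
  13. {¬v5, v6, ¬v7} — v6 is true.
  14. {¬v5, v8, v6} — v6 is true.
  15. {v5, ¬v6} — v5 is true.
  16. {v7, v5} — v5 is true.
  17. {¬v1, v5} — v5 is true.
  18. {v4, v1, ¬v7} — v1 is true.
  19. {¬v2, v5, v3} — v3 is true.
  20. {¬v5, v4, ¬v1} — v4 is true.
  21. {¬v6, v3} — v3 is true.
  22. {¬v2, ¬v4, ¬v3} — ¬v2 is true.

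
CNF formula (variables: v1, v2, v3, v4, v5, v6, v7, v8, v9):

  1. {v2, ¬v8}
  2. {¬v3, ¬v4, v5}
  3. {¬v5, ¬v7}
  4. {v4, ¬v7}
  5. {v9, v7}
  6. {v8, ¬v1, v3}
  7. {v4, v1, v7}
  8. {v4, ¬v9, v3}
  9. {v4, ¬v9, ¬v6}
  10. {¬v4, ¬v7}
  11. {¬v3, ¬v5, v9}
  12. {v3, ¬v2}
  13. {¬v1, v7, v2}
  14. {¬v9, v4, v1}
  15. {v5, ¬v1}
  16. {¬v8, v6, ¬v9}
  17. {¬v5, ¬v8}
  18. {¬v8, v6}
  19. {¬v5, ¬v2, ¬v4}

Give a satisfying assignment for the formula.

v1 = 0, v2 = 0, v3 = 0, v4 = 1, v5 = 1, v6 = 1, v7 = 0, v8 = 0, v9 = 1

Branch on v1: take v1 = False.
Set v2 = False and propagate.
  then v8 is forced to False.
Branch on v3: take v3 = False.
The remaining clauses are satisfied by v4 = True, v5 = True, v6 = True, v7 = False, v9 = True.
Every clause has at least one true literal under this assignment.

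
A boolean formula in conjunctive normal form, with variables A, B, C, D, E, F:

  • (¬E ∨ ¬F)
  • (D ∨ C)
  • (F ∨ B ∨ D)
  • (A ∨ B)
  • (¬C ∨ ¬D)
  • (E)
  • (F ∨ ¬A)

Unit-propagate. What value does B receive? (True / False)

True

(E) is a unit clause: E = True.
(¬F ∨ ¬E) with E = True leaves only ¬F, so F = False.
In (F ∨ ¬A), F is now false; ¬A must hold, so A = False.
(B ∨ A): since A = False, the clause reduces to (B). B = True.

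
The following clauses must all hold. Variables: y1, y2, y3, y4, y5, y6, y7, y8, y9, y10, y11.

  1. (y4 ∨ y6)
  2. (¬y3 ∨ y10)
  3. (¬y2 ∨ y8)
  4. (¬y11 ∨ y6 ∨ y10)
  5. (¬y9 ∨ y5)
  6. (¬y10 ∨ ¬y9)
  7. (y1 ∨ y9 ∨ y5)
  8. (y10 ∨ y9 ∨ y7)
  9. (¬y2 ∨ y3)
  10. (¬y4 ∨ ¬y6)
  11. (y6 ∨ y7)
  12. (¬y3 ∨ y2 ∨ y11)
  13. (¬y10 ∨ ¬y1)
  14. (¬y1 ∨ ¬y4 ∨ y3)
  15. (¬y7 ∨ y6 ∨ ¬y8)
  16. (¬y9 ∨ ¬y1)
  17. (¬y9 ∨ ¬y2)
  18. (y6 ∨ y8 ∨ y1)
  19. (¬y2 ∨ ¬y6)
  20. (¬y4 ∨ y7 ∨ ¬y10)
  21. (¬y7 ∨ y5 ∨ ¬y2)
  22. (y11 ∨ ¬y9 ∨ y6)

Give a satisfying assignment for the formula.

y1 = 0, y2 = 0, y3 = 0, y4 = 0, y5 = 1, y6 = 1, y7 = 0, y8 = 0, y9 = 0, y10 = 1, y11 = 1

Pure literal: y5 appears only positively; assign y5 = True.
Set y1 = False and propagate.
Set y2 = False and propagate.
Set y3 = False and propagate.
The remaining clauses are satisfied by y4 = False, y6 = True, y7 = False, y8 = False, y9 = False, y10 = True, y11 = True.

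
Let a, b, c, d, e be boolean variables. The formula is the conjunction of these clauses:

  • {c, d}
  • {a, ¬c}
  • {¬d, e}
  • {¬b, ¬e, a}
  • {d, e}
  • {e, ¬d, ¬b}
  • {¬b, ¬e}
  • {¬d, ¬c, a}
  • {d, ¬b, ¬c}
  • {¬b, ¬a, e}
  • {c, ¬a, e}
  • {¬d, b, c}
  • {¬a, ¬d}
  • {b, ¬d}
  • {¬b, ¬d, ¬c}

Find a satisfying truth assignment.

a=T, b=F, c=T, d=F, e=T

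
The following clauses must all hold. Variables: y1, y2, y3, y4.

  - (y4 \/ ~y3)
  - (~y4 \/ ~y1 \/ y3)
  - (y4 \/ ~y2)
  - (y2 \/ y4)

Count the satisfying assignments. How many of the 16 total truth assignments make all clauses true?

6

Satisfying assignments:
  y1=F y2=F y3=F y4=T
  y1=F y2=F y3=T y4=T
  y1=F y2=T y3=F y4=T
  y1=F y2=T y3=T y4=T
  y1=T y2=F y3=T y4=T
  y1=T y2=T y3=T y4=T
That's 6 in total.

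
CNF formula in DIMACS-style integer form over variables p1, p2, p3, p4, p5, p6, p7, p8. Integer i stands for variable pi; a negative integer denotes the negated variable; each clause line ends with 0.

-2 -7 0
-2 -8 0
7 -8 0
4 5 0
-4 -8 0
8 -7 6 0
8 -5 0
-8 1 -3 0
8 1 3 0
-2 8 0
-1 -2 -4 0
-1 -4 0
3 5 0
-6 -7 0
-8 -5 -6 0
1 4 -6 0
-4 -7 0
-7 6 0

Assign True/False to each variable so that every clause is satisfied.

Pure literal: p2 appears only negated; assign p2 = False.
Try p1 = False.
Try p3 = True.
  then p8 is forced to False.
  then p5 is forced to False.
  then p4 is forced to True.
  then p7 is forced to False.
p6 is now unconstrained; take p6 = True.

p1 = F, p2 = F, p3 = T, p4 = T, p5 = F, p6 = T, p7 = F, p8 = F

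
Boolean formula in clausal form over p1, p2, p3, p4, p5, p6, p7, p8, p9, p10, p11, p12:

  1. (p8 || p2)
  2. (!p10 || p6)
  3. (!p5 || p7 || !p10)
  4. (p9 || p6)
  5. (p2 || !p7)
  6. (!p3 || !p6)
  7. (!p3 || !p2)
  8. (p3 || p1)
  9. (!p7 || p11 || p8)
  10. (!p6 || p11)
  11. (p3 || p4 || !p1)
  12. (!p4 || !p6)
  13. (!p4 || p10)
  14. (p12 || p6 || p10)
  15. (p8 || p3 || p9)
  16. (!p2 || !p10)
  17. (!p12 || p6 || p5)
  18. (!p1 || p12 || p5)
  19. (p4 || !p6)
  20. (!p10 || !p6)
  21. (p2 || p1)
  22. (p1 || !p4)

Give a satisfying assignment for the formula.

p1 = T, p2 = F, p3 = T, p4 = F, p5 = T, p6 = F, p7 = F, p8 = T, p9 = T, p10 = F, p11 = F, p12 = T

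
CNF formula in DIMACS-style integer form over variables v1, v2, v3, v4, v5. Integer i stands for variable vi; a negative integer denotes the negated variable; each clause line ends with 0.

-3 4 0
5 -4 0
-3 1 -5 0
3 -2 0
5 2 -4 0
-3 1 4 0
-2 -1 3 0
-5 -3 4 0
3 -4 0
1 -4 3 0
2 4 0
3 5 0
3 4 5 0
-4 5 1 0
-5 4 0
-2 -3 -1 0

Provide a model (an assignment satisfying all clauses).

v1 = T, v2 = F, v3 = T, v4 = T, v5 = T

Check each clause:
  1. (v4 | ~v3) — v4 is true.
  2. (v5 | ~v4) — v5 is true.
  3. (~v3 | ~v5 | v1) — v1 is true.
  4. (~v2 | v3) — v3 is true.
  5. (v5 | ~v4 | v2) — v5 is true.
  6. (v4 | ~v3 | v1) — v1 is true.
  7. (~v2 | v3 | ~v1) — v3 is true.
  8. (~v5 | ~v3 | v4) — v4 is true.
  9. (~v4 | v3) — v3 is true.
  10. (v3 | v1 | ~v4) — v1 is true.
  11. (v4 | v2) — v4 is true.
  12. (v3 | v5) — v3 is true.
  13. (v5 | v3 | v4) — v3 is true.
  14. (v1 | ~v4 | v5) — v1 is true.
  15. (v4 | ~v5) — v4 is true.
  16. (~v2 | ~v3 | ~v1) — ~v2 is true.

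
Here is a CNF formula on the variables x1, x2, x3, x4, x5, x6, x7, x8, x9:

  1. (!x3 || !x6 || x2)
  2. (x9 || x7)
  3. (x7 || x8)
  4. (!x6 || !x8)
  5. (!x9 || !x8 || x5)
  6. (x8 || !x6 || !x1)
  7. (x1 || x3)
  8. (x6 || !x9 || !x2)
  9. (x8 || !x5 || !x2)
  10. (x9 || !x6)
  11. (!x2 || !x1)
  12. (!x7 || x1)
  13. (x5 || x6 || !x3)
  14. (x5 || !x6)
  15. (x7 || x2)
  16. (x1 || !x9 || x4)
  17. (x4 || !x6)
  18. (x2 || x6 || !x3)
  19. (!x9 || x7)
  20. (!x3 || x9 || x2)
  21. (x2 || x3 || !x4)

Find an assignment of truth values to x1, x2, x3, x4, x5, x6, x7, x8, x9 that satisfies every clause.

x1=T, x2=F, x3=F, x4=F, x5=T, x6=F, x7=T, x8=T, x9=T

Check each clause:
  1. (x2 || !x3 || !x6) — !x6 is true.
  2. (x9 || x7) — x9 is true.
  3. (x8 || x7) — x8 is true.
  4. (!x8 || !x6) — !x6 is true.
  5. (!x8 || !x9 || x5) — x5 is true.
  6. (x8 || !x1 || !x6) — x8 is true.
  7. (x3 || x1) — x1 is true.
  8. (!x2 || !x9 || x6) — !x2 is true.
  9. (x8 || !x2 || !x5) — x8 is true.
  10. (x9 || !x6) — x9 is true.
  11. (!x1 || !x2) — !x2 is true.
  12. (x1 || !x7) — x1 is true.
  13. (x5 || x6 || !x3) — !x3 is true.
  14. (x5 || !x6) — !x6 is true.
  15. (x2 || x7) — x7 is true.
  16. (!x9 || x4 || x1) — x1 is true.
  17. (!x6 || x4) — !x6 is true.
  18. (!x3 || x6 || x2) — !x3 is true.
  19. (x7 || !x9) — x7 is true.
  20. (!x3 || x9 || x2) — x9 is true.
  21. (!x4 || x3 || x2) — !x4 is true.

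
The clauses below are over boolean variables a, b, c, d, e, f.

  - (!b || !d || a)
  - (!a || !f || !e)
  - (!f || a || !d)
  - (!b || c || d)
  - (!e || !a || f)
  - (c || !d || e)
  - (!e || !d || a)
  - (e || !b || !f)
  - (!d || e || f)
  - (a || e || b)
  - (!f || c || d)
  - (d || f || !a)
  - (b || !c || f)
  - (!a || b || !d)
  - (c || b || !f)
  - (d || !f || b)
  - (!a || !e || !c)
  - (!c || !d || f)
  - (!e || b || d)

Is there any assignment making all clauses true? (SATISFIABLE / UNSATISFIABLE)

SATISFIABLE

Branch on a: take a = False.
For the remaining variables, b = True, c = True, d = False, e = True, f = True works.
Every clause has at least one true literal under this assignment.
So a=F  b=T  c=T  d=F  e=T  f=T is a satisfying assignment.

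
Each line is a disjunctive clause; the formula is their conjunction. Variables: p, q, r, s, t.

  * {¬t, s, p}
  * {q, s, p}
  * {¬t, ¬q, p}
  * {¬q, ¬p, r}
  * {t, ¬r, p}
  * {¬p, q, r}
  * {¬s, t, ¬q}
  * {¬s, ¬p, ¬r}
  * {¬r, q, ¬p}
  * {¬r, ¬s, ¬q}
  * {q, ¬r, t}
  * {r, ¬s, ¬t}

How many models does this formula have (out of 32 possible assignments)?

Satisfying assignments:
  p=0 q=0 r=0 s=1 t=0
  p=0 q=0 r=1 s=1 t=1
  p=0 q=1 r=0 s=0 t=0
  p=1 q=1 r=1 s=0 t=0
  p=1 q=1 r=1 s=0 t=1
Count: 5.

5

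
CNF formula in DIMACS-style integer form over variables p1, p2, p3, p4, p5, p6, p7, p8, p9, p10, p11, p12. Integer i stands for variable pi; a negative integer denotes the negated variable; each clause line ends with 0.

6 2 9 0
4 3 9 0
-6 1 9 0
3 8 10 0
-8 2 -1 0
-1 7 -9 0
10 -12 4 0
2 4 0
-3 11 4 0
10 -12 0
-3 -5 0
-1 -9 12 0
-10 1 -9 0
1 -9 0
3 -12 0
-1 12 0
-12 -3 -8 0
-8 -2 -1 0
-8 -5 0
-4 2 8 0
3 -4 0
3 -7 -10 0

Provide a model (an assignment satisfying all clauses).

Pure literal: p5 appears only negated; assign p5 = False.
Pure literal: p11 appears only positively; assign p11 = True.
Set p1 = True and propagate.
  then p12 is forced to True.
  then p10 is forced to True.
  then p3 is forced to True.
  then p8 is forced to False.
Set p2 = True and propagate.
The remaining clauses are satisfied by p4 = False, p6 = True, p7 = False, p9 = False.
Check each clause:
  1. (p6 || p9 || p2) — p2 is true.
  2. (p4 || p3 || p9) — p3 is true.
  3. (p1 || !p6 || p9) — p1 is true.
  4. (p10 || p3 || p8) — p10 is true.
  5. (!p1 || !p8 || p2) — !p8 is true.
  6. (!p9 || p7 || !p1) — !p9 is true.
  7. (p4 || p10 || !p12) — p10 is true.
  8. (p4 || p2) — p2 is true.
  9. (!p3 || p4 || p11) — p11 is true.
  10. (p10 || !p12) — p10 is true.
  11. (!p3 || !p5) — !p5 is true.
  12. (p12 || !p9 || !p1) — p12 is true.
  13. (p1 || !p9 || !p10) — p1 is true.
  14. (p1 || !p9) — p1 is true.
  15. (!p12 || p3) — p3 is true.
  16. (!p1 || p12) — p12 is true.
  17. (!p8 || !p12 || !p3) — !p8 is true.
  18. (!p2 || !p8 || !p1) — !p8 is true.
  19. (!p8 || !p5) — !p8 is true.
  20. (p2 || !p4 || p8) — p2 is true.
  21. (!p4 || p3) — p3 is true.
  22. (p3 || !p7 || !p10) — !p7 is true.

p1=True, p2=True, p3=True, p4=False, p5=False, p6=True, p7=False, p8=False, p9=False, p10=True, p11=True, p12=True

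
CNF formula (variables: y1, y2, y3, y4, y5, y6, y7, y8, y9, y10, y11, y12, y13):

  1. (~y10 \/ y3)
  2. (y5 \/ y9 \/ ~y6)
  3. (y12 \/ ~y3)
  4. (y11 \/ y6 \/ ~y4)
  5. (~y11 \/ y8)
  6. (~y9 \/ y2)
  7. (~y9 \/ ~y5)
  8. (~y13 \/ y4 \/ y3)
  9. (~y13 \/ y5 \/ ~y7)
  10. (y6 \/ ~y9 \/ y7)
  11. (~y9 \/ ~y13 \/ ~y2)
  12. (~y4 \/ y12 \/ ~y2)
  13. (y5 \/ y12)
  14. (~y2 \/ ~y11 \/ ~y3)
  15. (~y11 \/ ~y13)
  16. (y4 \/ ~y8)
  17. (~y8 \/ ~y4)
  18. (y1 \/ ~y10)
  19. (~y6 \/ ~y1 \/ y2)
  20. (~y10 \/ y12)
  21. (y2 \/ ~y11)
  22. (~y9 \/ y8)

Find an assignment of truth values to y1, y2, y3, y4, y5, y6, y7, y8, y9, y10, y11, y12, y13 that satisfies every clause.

y1 = F, y2 = T, y3 = F, y4 = F, y5 = T, y6 = T, y7 = T, y8 = F, y9 = F, y10 = F, y11 = F, y12 = F, y13 = F

Check each clause:
  1. (y3 \/ ~y10) — ~y10 is true.
  2. (~y6 \/ y9 \/ y5) — y5 is true.
  3. (y12 \/ ~y3) — ~y3 is true.
  4. (y6 \/ y11 \/ ~y4) — ~y4 is true.
  5. (~y11 \/ y8) — ~y11 is true.
  6. (y2 \/ ~y9) — y2 is true.
  7. (~y5 \/ ~y9) — ~y9 is true.
  8. (y3 \/ ~y13 \/ y4) — ~y13 is true.
  9. (~y13 \/ y5 \/ ~y7) — ~y13 is true.
  10. (y7 \/ y6 \/ ~y9) — y7 is true.
  11. (~y13 \/ ~y9 \/ ~y2) — ~y13 is true.
  12. (~y2 \/ y12 \/ ~y4) — ~y4 is true.
  13. (y5 \/ y12) — y5 is true.
  14. (~y3 \/ ~y11 \/ ~y2) — ~y3 is true.
  15. (~y13 \/ ~y11) — ~y13 is true.
  16. (y4 \/ ~y8) — ~y8 is true.
  17. (~y8 \/ ~y4) — ~y8 is true.
  18. (y1 \/ ~y10) — ~y10 is true.
  19. (~y1 \/ ~y6 \/ y2) — y2 is true.
  20. (~y10 \/ y12) — ~y10 is true.
  21. (~y11 \/ y2) — y2 is true.
  22. (y8 \/ ~y9) — ~y9 is true.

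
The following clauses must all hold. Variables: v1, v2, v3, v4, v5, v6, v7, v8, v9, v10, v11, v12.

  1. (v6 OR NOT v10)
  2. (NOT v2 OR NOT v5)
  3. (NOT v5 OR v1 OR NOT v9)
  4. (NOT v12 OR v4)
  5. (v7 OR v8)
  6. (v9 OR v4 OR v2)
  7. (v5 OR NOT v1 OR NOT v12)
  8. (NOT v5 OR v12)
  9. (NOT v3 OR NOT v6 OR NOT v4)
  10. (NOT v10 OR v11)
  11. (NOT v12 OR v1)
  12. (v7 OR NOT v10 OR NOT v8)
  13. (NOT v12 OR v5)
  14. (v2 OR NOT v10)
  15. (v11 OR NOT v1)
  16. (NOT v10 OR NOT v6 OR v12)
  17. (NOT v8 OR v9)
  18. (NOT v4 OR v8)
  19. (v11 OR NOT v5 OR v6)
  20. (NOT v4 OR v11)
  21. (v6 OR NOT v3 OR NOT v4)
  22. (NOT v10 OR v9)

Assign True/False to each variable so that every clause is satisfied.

v1=False, v2=False, v3=False, v4=False, v5=False, v6=True, v7=True, v8=True, v9=True, v10=False, v11=False, v12=False

Check each clause:
  1. (v6 OR NOT v10) — NOT v10 is true.
  2. (NOT v2 OR NOT v5) — NOT v5 is true.
  3. (NOT v9 OR NOT v5 OR v1) — NOT v5 is true.
  4. (v4 OR NOT v12) — NOT v12 is true.
  5. (v8 OR v7) — v8 is true.
  6. (v2 OR v4 OR v9) — v9 is true.
  7. (NOT v1 OR v5 OR NOT v12) — NOT v12 is true.
  8. (NOT v5 OR v12) — NOT v5 is true.
  9. (NOT v6 OR NOT v3 OR NOT v4) — NOT v4 is true.
  10. (NOT v10 OR v11) — NOT v10 is true.
  11. (v1 OR NOT v12) — NOT v12 is true.
  12. (NOT v8 OR v7 OR NOT v10) — NOT v10 is true.
  13. (NOT v12 OR v5) — NOT v12 is true.
  14. (v2 OR NOT v10) — NOT v10 is true.
  15. (NOT v1 OR v11) — NOT v1 is true.
  16. (NOT v10 OR NOT v6 OR v12) — NOT v10 is true.
  17. (NOT v8 OR v9) — v9 is true.
  18. (v8 OR NOT v4) — v8 is true.
  19. (v6 OR NOT v5 OR v11) — NOT v5 is true.
  20. (NOT v4 OR v11) — NOT v4 is true.
  21. (NOT v3 OR NOT v4 OR v6) — NOT v4 is true.
  22. (NOT v10 OR v9) — v9 is true.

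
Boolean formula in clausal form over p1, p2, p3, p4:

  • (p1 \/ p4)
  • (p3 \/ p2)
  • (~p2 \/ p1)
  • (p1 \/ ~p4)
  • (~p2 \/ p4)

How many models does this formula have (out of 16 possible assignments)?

4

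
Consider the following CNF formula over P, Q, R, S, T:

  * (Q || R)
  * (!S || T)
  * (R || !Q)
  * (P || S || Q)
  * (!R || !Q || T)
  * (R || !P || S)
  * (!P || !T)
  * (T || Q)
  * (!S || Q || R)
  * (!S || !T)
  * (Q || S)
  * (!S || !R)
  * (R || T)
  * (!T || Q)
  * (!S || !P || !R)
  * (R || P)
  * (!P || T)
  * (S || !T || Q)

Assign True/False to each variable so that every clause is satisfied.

Try P = False.
  then R is forced to True.
  then S is forced to False.
  then Q is forced to True.
  then T is forced to True.

P = False  Q = True  R = True  S = False  T = True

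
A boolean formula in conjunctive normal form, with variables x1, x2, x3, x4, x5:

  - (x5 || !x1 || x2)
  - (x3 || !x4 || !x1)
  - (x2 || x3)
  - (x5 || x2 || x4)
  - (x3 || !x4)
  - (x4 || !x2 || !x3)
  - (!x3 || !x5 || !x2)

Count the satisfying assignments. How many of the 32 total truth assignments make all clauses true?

11

Case analysis on x2 and x3:
  x2=T, x3=T: remaining (x1,x4,x5) ∈ {(F,T,F); (T,T,F)} — 2.
  x2=T, x3=F: remaining (x1,x4,x5) ∈ {(F,F,F); (F,F,T); (T,F,F); (T,F,T)} — 4.
  x2=F, x3=T: 5 of the 8 assignments to (x1,x4,x5) work.
  x2=F, x3=F: a clause becomes empty — 0.
Total: 2 + 4 + 5 + 0 = 11.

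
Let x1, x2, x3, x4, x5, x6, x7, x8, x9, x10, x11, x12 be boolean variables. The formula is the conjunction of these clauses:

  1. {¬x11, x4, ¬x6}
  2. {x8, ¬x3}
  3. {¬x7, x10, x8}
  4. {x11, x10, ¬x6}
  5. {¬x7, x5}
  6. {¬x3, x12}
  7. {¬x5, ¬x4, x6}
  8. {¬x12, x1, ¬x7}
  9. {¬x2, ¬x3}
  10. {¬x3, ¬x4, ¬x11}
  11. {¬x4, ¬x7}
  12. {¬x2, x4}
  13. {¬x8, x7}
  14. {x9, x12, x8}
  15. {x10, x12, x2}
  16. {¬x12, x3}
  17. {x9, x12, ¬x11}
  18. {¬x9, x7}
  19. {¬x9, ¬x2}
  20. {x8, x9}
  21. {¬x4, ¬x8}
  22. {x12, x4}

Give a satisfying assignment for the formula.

x1=1, x2=0, x3=1, x4=0, x5=1, x6=0, x7=1, x8=1, x9=0, x10=1, x11=0, x12=1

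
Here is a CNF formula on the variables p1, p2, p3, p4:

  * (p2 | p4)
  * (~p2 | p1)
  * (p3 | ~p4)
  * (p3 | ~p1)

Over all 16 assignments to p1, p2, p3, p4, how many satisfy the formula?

The models are:
  p1=F p2=F p3=T p4=T
  p1=T p2=F p3=T p4=T
  p1=T p2=T p3=T p4=F
  p1=T p2=T p3=T p4=T
That's 4 in total.

4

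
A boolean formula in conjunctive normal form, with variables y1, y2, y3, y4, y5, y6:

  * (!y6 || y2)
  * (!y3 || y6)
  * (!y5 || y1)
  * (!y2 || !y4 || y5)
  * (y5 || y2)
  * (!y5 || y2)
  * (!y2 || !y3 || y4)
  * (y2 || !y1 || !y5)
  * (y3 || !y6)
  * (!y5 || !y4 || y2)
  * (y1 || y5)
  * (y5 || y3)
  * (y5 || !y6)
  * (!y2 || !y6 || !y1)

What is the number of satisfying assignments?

The models are:
  y1=T y2=T y3=F y4=F y5=T y6=F
  y1=T y2=T y3=F y4=T y5=T y6=F
Count: 2.

2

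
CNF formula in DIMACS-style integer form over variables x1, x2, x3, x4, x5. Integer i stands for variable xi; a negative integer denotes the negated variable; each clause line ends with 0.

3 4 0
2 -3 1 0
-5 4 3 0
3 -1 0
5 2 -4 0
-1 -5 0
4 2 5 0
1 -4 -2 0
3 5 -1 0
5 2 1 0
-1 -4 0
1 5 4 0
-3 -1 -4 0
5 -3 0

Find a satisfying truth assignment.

x1 = False, x2 = True, x3 = True, x4 = False, x5 = True

Check each clause:
  1. {x3, x4} — x3 is true.
  2. {x2, ¬x3, x1} — x2 is true.
  3. {¬x5, x4, x3} — x3 is true.
  4. {¬x1, x3} — x3 is true.
  5. {x5, ¬x4, x2} — x2 is true.
  6. {¬x5, ¬x1} — ¬x1 is true.
  7. {x5, x2, x4} — x2 is true.
  8. {¬x4, x1, ¬x2} — ¬x4 is true.
  9. {x5, x3, ¬x1} — x3 is true.
  10. {x1, x5, x2} — x2 is true.
  11. {¬x1, ¬x4} — ¬x4 is true.
  12. {x4, x1, x5} — x5 is true.
  13. {¬x4, ¬x1, ¬x3} — ¬x4 is true.
  14. {x5, ¬x3} — x5 is true.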